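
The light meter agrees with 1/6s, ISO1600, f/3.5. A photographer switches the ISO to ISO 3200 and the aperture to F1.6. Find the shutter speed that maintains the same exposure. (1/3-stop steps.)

ISO: 1600 → 2000 → 2500 → 3200 — 1 stop raised (brighter).
Aperture: f/3.5 → f/3.2 → f/2.8 → f/2.5 → f/2.2 → f/2 → f/1.8 → f/1.6 — 2 1/3 stops opened up (brighter).
Net change so far: 3 1/3 stops brighter. Offset with the shutter speed: 1/6 → 1/8 → 1/10 → 1/13 → 1/15 → 1/20 → 1/25 → 1/30 → 1/40 → 1/50 → 1/60.

1/60s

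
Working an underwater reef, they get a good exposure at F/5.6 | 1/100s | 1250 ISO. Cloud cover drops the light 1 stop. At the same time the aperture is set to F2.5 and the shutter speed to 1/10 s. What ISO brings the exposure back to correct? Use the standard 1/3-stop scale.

Scene light: 1 stop darker.
Aperture: f/5.6 → f/5 → f/4.5 → f/4 → f/3.5 → f/3.2 → f/2.8 → f/2.5 — 2 1/3 stops opened up (brighter).
Shutter speed: 1/100 → 1/80 → 1/60 → 1/50 → 1/40 → 1/30 → 1/25 → 1/20 → 1/15 → 1/13 → 1/10 — 3 1/3 stops longer (brighter).
Net so far: 4 2/3 stops brighter. ISO: 1250 → 1000 → 800 → 640 → 500 → 400 → 320 → 250 → 200 → 160 → 125 → 100 → 80 → 64 → 50.

ISO 50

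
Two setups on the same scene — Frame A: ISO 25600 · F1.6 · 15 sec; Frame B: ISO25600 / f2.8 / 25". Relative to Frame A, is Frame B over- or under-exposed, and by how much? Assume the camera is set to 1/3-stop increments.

1 stop darker

Aperture: f/1.6 → f/1.8 → f/2 → f/2.2 → f/2.5 → f/2.8 — 1 2/3 stops narrower (darker).
Shutter speed: 15 → 20 → 25 — 2/3 stop slower (brighter).
ISO: unchanged.
Net: −1 2/3 +2/3 = −1 stop.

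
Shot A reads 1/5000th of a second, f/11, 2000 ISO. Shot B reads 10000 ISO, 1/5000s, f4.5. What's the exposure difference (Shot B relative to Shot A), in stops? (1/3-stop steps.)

Aperture: f/11 → f/10 → f/9 → f/8 → f/7.1 → f/6.3 → f/5.6 → f/5 → f/4.5 — 2 2/3 stops opened up (brighter).
Shutter speed: unchanged.
ISO: 2000 → 2500 → 3200 → 4000 → 5000 → 6400 → 8000 → 10000 — 2 1/3 stops higher (brighter).
Net: +2 2/3 +2 1/3 = +5 stops.

5 stops brighter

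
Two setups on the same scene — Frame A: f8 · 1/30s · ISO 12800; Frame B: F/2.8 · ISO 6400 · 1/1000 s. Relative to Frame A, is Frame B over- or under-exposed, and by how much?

Aperture: f/8 → f/5.6 → f/4 → f/2.8 — 3 stops larger aperture (brighter).
Shutter speed: 1/30 → 1/60 → 1/125 → 1/250 → 1/500 → 1/1000 — 5 stops shorter (darker).
ISO: 12800 → 6400 — 1 stop dropped (darker).
Net: +3 −5 −1 = −3 stops.

3 stops darker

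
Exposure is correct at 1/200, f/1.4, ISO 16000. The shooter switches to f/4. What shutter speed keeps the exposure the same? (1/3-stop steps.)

1/25s

Aperture: f/1.4 → f/1.6 → f/1.8 → f/2 → f/2.2 → f/2.5 → f/2.8 → f/3.2 → f/3.5 → f/4 — 3 stops stopped down (darker).
Need 3 stops brighter from the shutter speed: 1/200 → 1/160 → 1/125 → 1/100 → 1/80 → 1/60 → 1/50 → 1/40 → 1/30 → 1/25.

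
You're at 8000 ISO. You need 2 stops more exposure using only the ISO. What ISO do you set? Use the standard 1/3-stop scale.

ISO: 8000 → 10000 → 12800 → 16000 → 20000 → 25600 → 32000 — 2 stops higher (brighter).

ISO 32000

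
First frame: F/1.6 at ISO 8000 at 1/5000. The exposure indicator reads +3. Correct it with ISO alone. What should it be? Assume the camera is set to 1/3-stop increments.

Overexposed by 3 stops → need 3 stops darker.
ISO: 8000 → 6400 → 5000 → 4000 → 3200 → 2500 → 2000 → 1600 → 1250 → 1000.

ISO 1000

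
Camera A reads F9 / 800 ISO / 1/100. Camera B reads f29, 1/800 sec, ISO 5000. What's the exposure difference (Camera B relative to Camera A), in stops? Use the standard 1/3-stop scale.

Aperture: f/9 → f/10 → f/11 → f/13 → f/14 → f/16 → f/18 → f/20 → f/22 → f/25 → f/29 — 3 1/3 stops narrower (darker).
Shutter speed: 1/100 → 1/125 → 1/160 → 1/200 → 1/250 → 1/320 → 1/400 → 1/500 → 1/640 → 1/800 — 3 stops shorter (darker).
ISO: 800 → 1000 → 1250 → 1600 → 2000 → 2500 → 3200 → 4000 → 5000 — 2 2/3 stops raised (brighter).
Net: −3 1/3 −3 +2 2/3 = −3 2/3 stops.

3 2/3 stops darker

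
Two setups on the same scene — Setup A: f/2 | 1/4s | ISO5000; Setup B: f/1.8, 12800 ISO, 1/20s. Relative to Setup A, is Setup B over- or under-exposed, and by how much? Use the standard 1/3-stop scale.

Aperture: f/2 → f/1.8 — 1/3 stop opened up (brighter).
Shutter speed: 1/4 → 1/5 → 1/6 → 1/8 → 1/10 → 1/13 → 1/15 → 1/20 — 2 1/3 stops shorter (darker).
ISO: 5000 → 6400 → 8000 → 10000 → 12800 — 1 1/3 stops raised (brighter).
Net: +1/3 −2 1/3 +1 1/3 = −2/3 stops.

2/3 stop darker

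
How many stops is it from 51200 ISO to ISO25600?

1 stop

51200 → 25600 — count the steps: 1 stop.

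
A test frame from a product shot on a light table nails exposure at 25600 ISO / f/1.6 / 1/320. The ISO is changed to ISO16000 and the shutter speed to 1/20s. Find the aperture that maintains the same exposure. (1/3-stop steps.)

ISO: 25600 → 20000 → 16000 — 2/3 stop dropped (darker).
Shutter speed: 1/320 → 1/250 → 1/200 → 1/160 → 1/125 → 1/100 → 1/80 → 1/60 → 1/50 → 1/40 → 1/30 → 1/25 → 1/20 — 4 stops longer (brighter).
Net change so far: 3 1/3 stops brighter. Offset with the aperture: f/1.6 → f/1.8 → f/2 → f/2.2 → f/2.5 → f/2.8 → f/3.2 → f/3.5 → f/4 → f/4.5 → f/5.

f/5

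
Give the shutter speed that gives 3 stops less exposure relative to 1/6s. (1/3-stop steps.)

Shutter speed: 1/6 → 1/8 → 1/10 → 1/13 → 1/15 → 1/20 → 1/25 → 1/30 → 1/40 → 1/50 — 3 stops faster (darker).

1/50s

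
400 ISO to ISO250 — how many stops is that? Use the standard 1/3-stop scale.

2/3 stop

400 → 320 → 250 — count the steps: 2 third-stops = 2/3 stop.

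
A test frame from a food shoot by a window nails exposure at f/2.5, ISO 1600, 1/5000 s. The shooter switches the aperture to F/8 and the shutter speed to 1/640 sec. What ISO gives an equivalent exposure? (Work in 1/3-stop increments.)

Aperture: f/2.5 → f/2.8 → f/3.2 → f/3.5 → f/4 → f/4.5 → f/5 → f/5.6 → f/6.3 → f/7.1 → f/8 — 3 1/3 stops smaller aperture (darker).
Shutter speed: 1/5000 → 1/4000 → 1/3200 → 1/2500 → 1/2000 → 1/1600 → 1/1250 → 1/1000 → 1/800 → 1/640 — 3 stops slower (brighter).
Net change so far: 1/3 stop darker. Offset with the ISO: 1600 → 2000.

ISO 2000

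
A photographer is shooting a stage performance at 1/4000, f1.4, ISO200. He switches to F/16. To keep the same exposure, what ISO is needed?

ISO 25600

Aperture: f/1.4 → f/2 → f/2.8 → f/4 → f/5.6 → f/8 → f/11 → f/16 — 7 stops stopped down (darker).
Need 7 stops brighter from the ISO: 200 → 400 → 800 → 1600 → 3200 → 6400 → 12800 → 25600.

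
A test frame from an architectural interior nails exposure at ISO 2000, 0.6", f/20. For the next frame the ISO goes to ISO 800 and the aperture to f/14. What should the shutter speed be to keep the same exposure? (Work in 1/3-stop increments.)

0.8 s

ISO: 2000 → 1600 → 1250 → 1000 → 800 — 1 1/3 stops lower (darker).
Aperture: f/20 → f/18 → f/16 → f/14 — 1 stop opened up (brighter).
Net change so far: 1/3 stop darker. Offset with the shutter speed: 0.6 → 0.8.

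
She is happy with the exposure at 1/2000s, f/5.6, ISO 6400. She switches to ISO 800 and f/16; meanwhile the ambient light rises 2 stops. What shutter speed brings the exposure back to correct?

Scene light: 2 stops brighter.
ISO: 6400 → 3200 → 1600 → 800 — 3 stops dropped (darker).
Aperture: f/5.6 → f/8 → f/11 → f/16 — 3 stops stopped down (darker).
Net so far: 4 stops darker. Shutter speed: 1/2000 → 1/1000 → 1/500 → 1/250 → 1/125.

1/125s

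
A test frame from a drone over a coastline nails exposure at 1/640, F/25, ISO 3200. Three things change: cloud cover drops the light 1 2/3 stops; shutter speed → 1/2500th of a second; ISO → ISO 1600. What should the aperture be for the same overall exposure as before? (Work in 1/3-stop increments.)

Scene light: 1 2/3 stops darker.
Shutter speed: 1/640 → 1/800 → 1/1000 → 1/1250 → 1/1600 → 1/2000 → 1/2500 — 2 stops faster (darker).
ISO: 3200 → 2500 → 2000 → 1600 — 1 stop lower (darker).
Net so far: 4 2/3 stops darker. Aperture: f/25 → f/22 → f/20 → f/18 → f/16 → f/14 → f/13 → f/11 → f/10 → f/9 → f/8 → f/7.1 → f/6.3 → f/5.6 → f/5.

f/5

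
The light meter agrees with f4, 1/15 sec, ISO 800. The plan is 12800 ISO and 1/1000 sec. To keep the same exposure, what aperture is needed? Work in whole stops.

ISO: 800 → 1600 → 3200 → 6400 → 12800 — 4 stops raised (brighter).
Shutter speed: 1/15 → 1/30 → 1/60 → 1/125 → 1/250 → 1/500 → 1/1000 — 6 stops faster (darker).
Net change so far: 2 stops darker. Offset with the aperture: f/4 → f/2.8 → f/2.

f/2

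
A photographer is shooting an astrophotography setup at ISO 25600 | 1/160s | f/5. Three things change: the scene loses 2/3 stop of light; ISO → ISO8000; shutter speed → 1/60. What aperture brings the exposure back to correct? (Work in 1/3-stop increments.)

Scene light: 2/3 stop darker.
ISO: 25600 → 20000 → 16000 → 12800 → 10000 → 8000 — 1 2/3 stops dropped (darker).
Shutter speed: 1/160 → 1/125 → 1/100 → 1/80 → 1/60 — 1 1/3 stops slower (brighter).
Net so far: 1 stop darker. Aperture: f/5 → f/4.5 → f/4 → f/3.5.

f/3.5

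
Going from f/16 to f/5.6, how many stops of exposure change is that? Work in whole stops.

f/16 → f/11 → f/8 → f/5.6 — count the steps: 3 stops.

3 stops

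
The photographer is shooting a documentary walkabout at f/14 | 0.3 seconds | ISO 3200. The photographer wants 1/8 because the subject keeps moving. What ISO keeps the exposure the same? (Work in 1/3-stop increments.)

Shutter speed: 0.3 → 1/4 → 1/5 → 1/6 → 1/8 — 1 1/3 stops shorter (darker).
Need 1 1/3 stops brighter from the ISO: 3200 → 4000 → 5000 → 6400 → 8000.

ISO 8000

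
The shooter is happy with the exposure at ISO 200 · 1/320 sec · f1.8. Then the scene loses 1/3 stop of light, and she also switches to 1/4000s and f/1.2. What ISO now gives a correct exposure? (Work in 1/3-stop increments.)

Scene light: 1/3 stop darker.
Shutter speed: 1/320 → 1/400 → 1/500 → 1/640 → 1/800 → 1/1000 → 1/1250 → 1/1600 → 1/2000 → 1/2500 → 1/3200 → 1/4000 — 3 2/3 stops faster (darker).
Aperture: f/1.8 → f/1.6 → f/1.4 → f/1.2 — 1 stop larger aperture (brighter).
Net so far: 3 stops darker. ISO: 200 → 250 → 320 → 400 → 500 → 640 → 800 → 1000 → 1250 → 1600.

ISO 1600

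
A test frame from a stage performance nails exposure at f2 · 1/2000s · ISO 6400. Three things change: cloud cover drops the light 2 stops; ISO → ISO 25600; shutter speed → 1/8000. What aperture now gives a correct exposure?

Scene light: 2 stops darker.
ISO: 6400 → 12800 → 25600 — 2 stops raised (brighter).
Shutter speed: 1/2000 → 1/4000 → 1/8000 — 2 stops faster (darker).
Net so far: 2 stops darker. Aperture: f/2 → f/1.4 → f/1.0.

f/1.0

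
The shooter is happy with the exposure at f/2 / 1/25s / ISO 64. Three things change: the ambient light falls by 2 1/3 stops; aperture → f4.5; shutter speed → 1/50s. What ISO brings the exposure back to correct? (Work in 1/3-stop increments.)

ISO 3200

Scene light: 2 1/3 stops darker.
Aperture: f/2 → f/2.2 → f/2.5 → f/2.8 → f/3.2 → f/3.5 → f/4 → f/4.5 — 2 1/3 stops narrower (darker).
Shutter speed: 1/25 → 1/30 → 1/40 → 1/50 — 1 stop faster (darker).
Net so far: 5 2/3 stops darker. ISO: 64 → 80 → 100 → 125 → 160 → 200 → 250 → 320 → 400 → 500 → 640 → 800 → 1000 → 1250 → 1600 → 2000 → 2500 → 3200.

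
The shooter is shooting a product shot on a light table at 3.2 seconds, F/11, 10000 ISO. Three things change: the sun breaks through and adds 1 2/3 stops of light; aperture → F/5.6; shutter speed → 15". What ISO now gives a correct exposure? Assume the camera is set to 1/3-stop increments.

ISO 160

Scene light: 1 2/3 stops brighter.
Aperture: f/11 → f/10 → f/9 → f/8 → f/7.1 → f/6.3 → f/5.6 — 2 stops opened up (brighter).
Shutter speed: 3.2 → 4 → 5 → 6 → 8 → 10 → 13 → 15 — 2 1/3 stops longer (brighter).
Net so far: 6 stops brighter. ISO: 10000 → 8000 → 6400 → 5000 → 4000 → 3200 → 2500 → 2000 → 1600 → 1250 → 1000 → 800 → 640 → 500 → 400 → 320 → 250 → 200 → 160.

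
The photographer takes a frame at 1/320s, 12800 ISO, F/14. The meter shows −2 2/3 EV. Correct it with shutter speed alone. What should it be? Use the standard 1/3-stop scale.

1/50s

Underexposed by 2 2/3 stops → need 2 2/3 stops brighter.
Shutter speed: 1/320 → 1/250 → 1/200 → 1/160 → 1/125 → 1/100 → 1/80 → 1/60 → 1/50.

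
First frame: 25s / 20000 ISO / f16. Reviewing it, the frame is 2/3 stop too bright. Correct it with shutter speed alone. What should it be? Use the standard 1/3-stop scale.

15 s

Overexposed by 2/3 stop → need 2/3 stop darker.
Shutter speed: 25 → 20 → 15.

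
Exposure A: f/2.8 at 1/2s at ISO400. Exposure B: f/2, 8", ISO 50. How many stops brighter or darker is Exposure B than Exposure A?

Aperture: f/2.8 → f/2 — 1 stop opened up (brighter).
Shutter speed: 1/2 → 1 → 2 → 4 → 8 — 4 stops slower (brighter).
ISO: 400 → 200 → 100 → 50 — 3 stops lower (darker).
Net: +1 +4 −3 = +2 stops.

2 stops brighter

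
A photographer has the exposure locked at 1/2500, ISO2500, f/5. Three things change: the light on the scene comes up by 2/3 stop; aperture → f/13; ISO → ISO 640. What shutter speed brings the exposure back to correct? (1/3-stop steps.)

1/160s

Scene light: 2/3 stop brighter.
Aperture: f/5 → f/5.6 → f/6.3 → f/7.1 → f/8 → f/9 → f/10 → f/11 → f/13 — 2 2/3 stops narrower (darker).
ISO: 2500 → 2000 → 1600 → 1250 → 1000 → 800 → 640 — 2 stops lower (darker).
Net so far: 4 stops darker. Shutter speed: 1/2500 → 1/2000 → 1/1600 → 1/1250 → 1/1000 → 1/800 → 1/640 → 1/500 → 1/400 → 1/320 → 1/250 → 1/200 → 1/160.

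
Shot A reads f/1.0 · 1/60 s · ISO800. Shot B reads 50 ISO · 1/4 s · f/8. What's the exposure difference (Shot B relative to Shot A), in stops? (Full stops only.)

6 stops darker

Aperture: f/1.0 → f/1.4 → f/2 → f/2.8 → f/4 → f/5.6 → f/8 — 6 stops narrower (darker).
Shutter speed: 1/60 → 1/30 → 1/15 → 1/8 → 1/4 — 4 stops longer (brighter).
ISO: 800 → 400 → 200 → 100 → 50 — 4 stops dropped (darker).
Net: −6 +4 −4 = −6 stops.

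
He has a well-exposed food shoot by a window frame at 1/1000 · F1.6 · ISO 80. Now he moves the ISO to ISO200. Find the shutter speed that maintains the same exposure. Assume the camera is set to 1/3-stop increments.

ISO: 80 → 100 → 125 → 160 → 200 — 1 1/3 stops higher (brighter).
Need 1 1/3 stops darker from the shutter speed: 1/1000 → 1/1250 → 1/1600 → 1/2000 → 1/2500.

1/2500s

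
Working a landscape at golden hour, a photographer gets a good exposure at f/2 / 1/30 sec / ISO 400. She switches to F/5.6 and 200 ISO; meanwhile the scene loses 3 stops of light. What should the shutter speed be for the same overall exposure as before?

4 s

Scene light: 3 stops darker.
Aperture: f/2 → f/2.8 → f/4 → f/5.6 — 3 stops smaller aperture (darker).
ISO: 400 → 200 — 1 stop lower (darker).
Net so far: 7 stops darker. Shutter speed: 1/30 → 1/15 → 1/8 → 1/4 → 1/2 → 1 → 2 → 4.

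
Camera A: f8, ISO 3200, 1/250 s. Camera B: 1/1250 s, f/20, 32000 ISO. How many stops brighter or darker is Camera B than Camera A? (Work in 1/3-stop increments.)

1 2/3 stops darker

Aperture: f/8 → f/9 → f/10 → f/11 → f/13 → f/14 → f/16 → f/18 → f/20 — 2 2/3 stops narrower (darker).
Shutter speed: 1/250 → 1/320 → 1/400 → 1/500 → 1/640 → 1/800 → 1/1000 → 1/1250 — 2 1/3 stops faster (darker).
ISO: 3200 → 4000 → 5000 → 6400 → 8000 → 10000 → 12800 → 16000 → 20000 → 25600 → 32000 — 3 1/3 stops raised (brighter).
Net: −2 2/3 −2 1/3 +3 1/3 = −1 2/3 stops.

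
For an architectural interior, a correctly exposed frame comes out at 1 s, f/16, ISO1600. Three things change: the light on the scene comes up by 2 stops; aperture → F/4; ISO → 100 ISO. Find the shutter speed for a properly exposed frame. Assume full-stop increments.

1/4s

Scene light: 2 stops brighter.
Aperture: f/16 → f/11 → f/8 → f/5.6 → f/4 — 4 stops opened up (brighter).
ISO: 1600 → 800 → 400 → 200 → 100 — 4 stops lower (darker).
Net so far: 2 stops brighter. Shutter speed: 1 → 1/2 → 1/4.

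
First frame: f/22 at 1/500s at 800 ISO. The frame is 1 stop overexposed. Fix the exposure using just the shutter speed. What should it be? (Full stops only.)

1/1000s

Overexposed by 1 stop → need 1 stop darker.
Shutter speed: 1/500 → 1/1000.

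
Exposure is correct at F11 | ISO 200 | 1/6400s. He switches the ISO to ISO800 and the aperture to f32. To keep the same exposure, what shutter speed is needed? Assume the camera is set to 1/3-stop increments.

1/3200s

ISO: 200 → 250 → 320 → 400 → 500 → 640 → 800 — 2 stops raised (brighter).
Aperture: f/11 → f/13 → f/14 → f/16 → f/18 → f/20 → f/22 → f/25 → f/29 → f/32 — 3 stops smaller aperture (darker).
Net change so far: 1 stop darker. Offset with the shutter speed: 1/6400 → 1/5000 → 1/4000 → 1/3200.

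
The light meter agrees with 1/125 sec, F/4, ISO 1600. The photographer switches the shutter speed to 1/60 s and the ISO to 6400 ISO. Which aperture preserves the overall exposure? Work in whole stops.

f/11

Shutter speed: 1/125 → 1/60 — 1 stop longer (brighter).
ISO: 1600 → 3200 → 6400 — 2 stops higher (brighter).
Net change so far: 3 stops brighter. Offset with the aperture: f/4 → f/5.6 → f/8 → f/11.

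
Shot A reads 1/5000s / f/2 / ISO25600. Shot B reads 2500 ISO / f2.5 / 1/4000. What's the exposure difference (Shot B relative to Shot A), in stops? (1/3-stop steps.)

Aperture: f/2 → f/2.2 → f/2.5 — 2/3 stop stopped down (darker).
Shutter speed: 1/5000 → 1/4000 — 1/3 stop longer (brighter).
ISO: 25600 → 20000 → 16000 → 12800 → 10000 → 8000 → 6400 → 5000 → 4000 → 3200 → 2500 — 3 1/3 stops lower (darker).
Net: −2/3 +1/3 −3 1/3 = −3 2/3 stops.

3 2/3 stops darker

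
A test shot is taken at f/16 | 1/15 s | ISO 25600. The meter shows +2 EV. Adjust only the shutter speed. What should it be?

Overexposed by 2 stops → need 2 stops darker.
Shutter speed: 1/15 → 1/30 → 1/60.

1/60s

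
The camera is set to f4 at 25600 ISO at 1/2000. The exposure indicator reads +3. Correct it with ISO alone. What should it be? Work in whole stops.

ISO 3200

Overexposed by 3 stops → need 3 stops darker.
ISO: 25600 → 12800 → 6400 → 3200.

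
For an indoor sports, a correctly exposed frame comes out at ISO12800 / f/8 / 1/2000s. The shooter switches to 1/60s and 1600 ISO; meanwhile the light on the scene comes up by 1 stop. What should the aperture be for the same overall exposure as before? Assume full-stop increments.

Scene light: 1 stop brighter.
Shutter speed: 1/2000 → 1/1000 → 1/500 → 1/250 → 1/125 → 1/60 — 5 stops longer (brighter).
ISO: 12800 → 6400 → 3200 → 1600 — 3 stops dropped (darker).
Net so far: 3 stops brighter. Aperture: f/8 → f/11 → f/16 → f/22.

f/22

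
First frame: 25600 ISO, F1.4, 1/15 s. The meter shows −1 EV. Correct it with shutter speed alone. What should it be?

Underexposed by 1 stop → need 1 stop brighter.
Shutter speed: 1/15 → 1/8.

1/8s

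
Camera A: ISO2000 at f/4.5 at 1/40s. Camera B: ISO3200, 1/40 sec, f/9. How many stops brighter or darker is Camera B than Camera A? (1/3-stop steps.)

Aperture: f/4.5 → f/5 → f/5.6 → f/6.3 → f/7.1 → f/8 → f/9 — 2 stops narrower (darker).
Shutter speed: unchanged.
ISO: 2000 → 2500 → 3200 — 2/3 stop raised (brighter).
Net: −2 +2/3 = −1 1/3 stops.

1 1/3 stops darker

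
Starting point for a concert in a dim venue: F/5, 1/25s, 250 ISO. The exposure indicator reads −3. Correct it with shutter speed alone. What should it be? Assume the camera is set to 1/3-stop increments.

0.3 s

Underexposed by 3 stops → need 3 stops brighter.
Shutter speed: 1/25 → 1/20 → 1/15 → 1/13 → 1/10 → 1/8 → 1/6 → 1/5 → 1/4 → 0.3.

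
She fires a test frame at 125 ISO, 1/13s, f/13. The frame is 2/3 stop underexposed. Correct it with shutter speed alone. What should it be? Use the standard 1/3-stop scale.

Underexposed by 2/3 stop → need 2/3 stop brighter.
Shutter speed: 1/13 → 1/10 → 1/8.

1/8s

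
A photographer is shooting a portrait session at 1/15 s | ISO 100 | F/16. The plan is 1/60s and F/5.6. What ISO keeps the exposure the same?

ISO 50

Shutter speed: 1/15 → 1/30 → 1/60 — 2 stops faster (darker).
Aperture: f/16 → f/11 → f/8 → f/5.6 — 3 stops opened up (brighter).
Net change so far: 1 stop brighter. Offset with the ISO: 100 → 50.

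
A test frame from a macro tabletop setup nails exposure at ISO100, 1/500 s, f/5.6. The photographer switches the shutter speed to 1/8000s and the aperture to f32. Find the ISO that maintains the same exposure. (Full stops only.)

Shutter speed: 1/500 → 1/1000 → 1/2000 → 1/4000 → 1/8000 — 4 stops faster (darker).
Aperture: f/5.6 → f/8 → f/11 → f/16 → f/22 → f/32 — 5 stops smaller aperture (darker).
Net change so far: 9 stops darker. Offset with the ISO: 100 → 200 → 400 → 800 → 1600 → 3200 → 6400 → 12800 → 25600 → 51200.

ISO 51200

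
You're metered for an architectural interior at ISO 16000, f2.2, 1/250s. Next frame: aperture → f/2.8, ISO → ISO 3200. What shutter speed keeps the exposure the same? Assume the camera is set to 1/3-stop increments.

Aperture: f/2.2 → f/2.5 → f/2.8 — 2/3 stop smaller aperture (darker).
ISO: 16000 → 12800 → 10000 → 8000 → 6400 → 5000 → 4000 → 3200 — 2 1/3 stops lower (darker).
Net change so far: 3 stops darker. Offset with the shutter speed: 1/250 → 1/200 → 1/160 → 1/125 → 1/100 → 1/80 → 1/60 → 1/50 → 1/40 → 1/30.

1/30s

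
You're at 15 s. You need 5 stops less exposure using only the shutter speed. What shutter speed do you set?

1/2s

Shutter speed: 15 → 8 → 4 → 2 → 1 → 1/2 — 5 stops shorter (darker).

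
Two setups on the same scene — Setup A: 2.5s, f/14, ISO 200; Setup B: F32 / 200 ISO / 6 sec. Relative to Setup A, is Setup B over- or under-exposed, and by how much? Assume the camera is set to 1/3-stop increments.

1 stop darker

Aperture: f/14 → f/16 → f/18 → f/20 → f/22 → f/25 → f/29 → f/32 — 2 1/3 stops smaller aperture (darker).
Shutter speed: 2.5 → 3.2 → 4 → 5 → 6 — 1 1/3 stops slower (brighter).
ISO: unchanged.
Net: −2 1/3 +1 1/3 = −1 stop.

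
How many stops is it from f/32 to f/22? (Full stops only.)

1 stop

f/32 → f/22 — count the steps: 1 stop.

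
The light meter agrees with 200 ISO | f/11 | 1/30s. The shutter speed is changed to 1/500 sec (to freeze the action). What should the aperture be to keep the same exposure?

f/2.8

Shutter speed: 1/30 → 1/60 → 1/125 → 1/250 → 1/500 — 4 stops shorter (darker).
Need 4 stops brighter from the aperture: f/11 → f/8 → f/5.6 → f/4 → f/2.8.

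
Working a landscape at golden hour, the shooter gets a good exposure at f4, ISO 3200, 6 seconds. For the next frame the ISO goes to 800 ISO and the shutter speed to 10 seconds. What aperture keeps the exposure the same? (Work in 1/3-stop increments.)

f/2.5

ISO: 3200 → 2500 → 2000 → 1600 → 1250 → 1000 → 800 — 2 stops dropped (darker).
Shutter speed: 6 → 8 → 10 — 2/3 stop slower (brighter).
Net change so far: 1 1/3 stops darker. Offset with the aperture: f/4 → f/3.5 → f/3.2 → f/2.8 → f/2.5.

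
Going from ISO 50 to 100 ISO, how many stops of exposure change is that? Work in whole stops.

1 stop

50 → 100 — count the steps: 1 stop.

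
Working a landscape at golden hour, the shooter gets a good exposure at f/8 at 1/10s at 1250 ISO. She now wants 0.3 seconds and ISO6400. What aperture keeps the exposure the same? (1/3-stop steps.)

f/32

Shutter speed: 1/10 → 1/8 → 1/6 → 1/5 → 1/4 → 0.3 — 1 2/3 stops longer (brighter).
ISO: 1250 → 1600 → 2000 → 2500 → 3200 → 4000 → 5000 → 6400 — 2 1/3 stops higher (brighter).
Net change so far: 4 stops brighter. Offset with the aperture: f/8 → f/9 → f/10 → f/11 → f/13 → f/14 → f/16 → f/18 → f/20 → f/22 → f/25 → f/29 → f/32.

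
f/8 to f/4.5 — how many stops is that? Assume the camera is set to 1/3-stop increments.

f/8 → f/7.1 → f/6.3 → f/5.6 → f/5 → f/4.5 — count the steps: 5 third-stops = 1 2/3 stops.

1 2/3 stops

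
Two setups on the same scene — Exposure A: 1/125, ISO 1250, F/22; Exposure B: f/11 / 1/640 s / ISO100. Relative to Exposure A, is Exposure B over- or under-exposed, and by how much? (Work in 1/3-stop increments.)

Aperture: f/22 → f/20 → f/18 → f/16 → f/14 → f/13 → f/11 — 2 stops wider (brighter).
Shutter speed: 1/125 → 1/160 → 1/200 → 1/250 → 1/320 → 1/400 → 1/500 → 1/640 — 2 1/3 stops shorter (darker).
ISO: 1250 → 1000 → 800 → 640 → 500 → 400 → 320 → 250 → 200 → 160 → 125 → 100 — 3 2/3 stops lower (darker).
Net: +2 −2 1/3 −3 2/3 = −4 stops.

4 stops darker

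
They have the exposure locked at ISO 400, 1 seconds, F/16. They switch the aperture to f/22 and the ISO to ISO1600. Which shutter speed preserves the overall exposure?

Aperture: f/16 → f/22 — 1 stop smaller aperture (darker).
ISO: 400 → 800 → 1600 — 2 stops higher (brighter).
Net change so far: 1 stop brighter. Offset with the shutter speed: 1 → 1/2.

1/2s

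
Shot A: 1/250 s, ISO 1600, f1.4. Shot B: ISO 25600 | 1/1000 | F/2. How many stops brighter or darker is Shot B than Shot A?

Aperture: f/1.4 → f/2 — 1 stop narrower (darker).
Shutter speed: 1/250 → 1/500 → 1/1000 — 2 stops shorter (darker).
ISO: 1600 → 3200 → 6400 → 12800 → 25600 — 4 stops higher (brighter).
Net: −1 −2 +4 = +1 stop.

1 stop brighter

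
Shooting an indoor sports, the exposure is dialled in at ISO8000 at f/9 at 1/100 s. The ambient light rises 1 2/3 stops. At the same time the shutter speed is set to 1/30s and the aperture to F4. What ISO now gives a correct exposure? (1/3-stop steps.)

ISO 160

Scene light: 1 2/3 stops brighter.
Shutter speed: 1/100 → 1/80 → 1/60 → 1/50 → 1/40 → 1/30 — 1 2/3 stops longer (brighter).
Aperture: f/9 → f/8 → f/7.1 → f/6.3 → f/5.6 → f/5 → f/4.5 → f/4 — 2 1/3 stops larger aperture (brighter).
Net so far: 5 2/3 stops brighter. ISO: 8000 → 6400 → 5000 → 4000 → 3200 → 2500 → 2000 → 1600 → 1250 → 1000 → 800 → 640 → 500 → 400 → 320 → 250 → 200 → 160.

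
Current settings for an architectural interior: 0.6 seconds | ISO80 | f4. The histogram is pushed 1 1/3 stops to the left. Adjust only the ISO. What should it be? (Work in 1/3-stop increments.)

ISO 200

Underexposed by 1 1/3 stops → need 1 1/3 stops brighter.
ISO: 80 → 100 → 125 → 160 → 200.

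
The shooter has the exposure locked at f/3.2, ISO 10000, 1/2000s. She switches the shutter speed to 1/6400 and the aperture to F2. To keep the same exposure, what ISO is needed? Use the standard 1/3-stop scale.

Shutter speed: 1/2000 → 1/2500 → 1/3200 → 1/4000 → 1/5000 → 1/6400 — 1 2/3 stops shorter (darker).
Aperture: f/3.2 → f/2.8 → f/2.5 → f/2.2 → f/2 — 1 1/3 stops wider (brighter).
Net change so far: 1/3 stop darker. Offset with the ISO: 10000 → 12800.

ISO 12800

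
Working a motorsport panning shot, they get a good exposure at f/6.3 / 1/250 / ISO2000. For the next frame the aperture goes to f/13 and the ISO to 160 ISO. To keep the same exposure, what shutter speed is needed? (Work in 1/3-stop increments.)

1/5s

Aperture: f/6.3 → f/7.1 → f/8 → f/9 → f/10 → f/11 → f/13 — 2 stops stopped down (darker).
ISO: 2000 → 1600 → 1250 → 1000 → 800 → 640 → 500 → 400 → 320 → 250 → 200 → 160 — 3 2/3 stops dropped (darker).
Net change so far: 5 2/3 stops darker. Offset with the shutter speed: 1/250 → 1/200 → 1/160 → 1/125 → 1/100 → 1/80 → 1/60 → 1/50 → 1/40 → 1/30 → 1/25 → 1/20 → 1/15 → 1/13 → 1/10 → 1/8 → 1/6 → 1/5.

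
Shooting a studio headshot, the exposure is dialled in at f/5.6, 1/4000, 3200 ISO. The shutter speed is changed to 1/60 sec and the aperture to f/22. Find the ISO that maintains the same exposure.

ISO 800

Shutter speed: 1/4000 → 1/2000 → 1/1000 → 1/500 → 1/250 → 1/125 → 1/60 — 6 stops longer (brighter).
Aperture: f/5.6 → f/8 → f/11 → f/16 → f/22 — 4 stops stopped down (darker).
Net change so far: 2 stops brighter. Offset with the ISO: 3200 → 1600 → 800.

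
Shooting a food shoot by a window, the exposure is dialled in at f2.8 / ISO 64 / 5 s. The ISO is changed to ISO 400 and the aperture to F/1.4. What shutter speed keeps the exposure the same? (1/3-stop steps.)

ISO: 64 → 80 → 100 → 125 → 160 → 200 → 250 → 320 → 400 — 2 2/3 stops raised (brighter).
Aperture: f/2.8 → f/2.5 → f/2.2 → f/2 → f/1.8 → f/1.6 → f/1.4 — 2 stops larger aperture (brighter).
Net change so far: 4 2/3 stops brighter. Offset with the shutter speed: 5 → 4 → 3.2 → 2.5 → 2 → 1.6 → 1.3 → 1 → 0.8 → 0.6 → 0.5 → 0.4 → 0.3 → 1/4 → 1/5.

1/5s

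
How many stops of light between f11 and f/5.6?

2 stops

f/11 → f/8 → f/5.6 — count the steps: 2 stops.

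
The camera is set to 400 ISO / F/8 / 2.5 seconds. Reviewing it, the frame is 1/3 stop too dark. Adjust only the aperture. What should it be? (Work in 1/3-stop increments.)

Underexposed by 1/3 stop → need 1/3 stop brighter.
Aperture: f/8 → f/7.1.

f/7.1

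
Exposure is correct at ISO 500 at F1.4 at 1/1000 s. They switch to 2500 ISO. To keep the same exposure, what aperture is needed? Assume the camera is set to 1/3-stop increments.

f/3.2

ISO: 500 → 640 → 800 → 1000 → 1250 → 1600 → 2000 → 2500 — 2 1/3 stops higher (brighter).
Need 2 1/3 stops darker from the aperture: f/1.4 → f/1.6 → f/1.8 → f/2 → f/2.2 → f/2.5 → f/2.8 → f/3.2.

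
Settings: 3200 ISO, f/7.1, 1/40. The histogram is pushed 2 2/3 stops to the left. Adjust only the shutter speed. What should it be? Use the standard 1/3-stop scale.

1/6s

Underexposed by 2 2/3 stops → need 2 2/3 stops brighter.
Shutter speed: 1/40 → 1/30 → 1/25 → 1/20 → 1/15 → 1/13 → 1/10 → 1/8 → 1/6.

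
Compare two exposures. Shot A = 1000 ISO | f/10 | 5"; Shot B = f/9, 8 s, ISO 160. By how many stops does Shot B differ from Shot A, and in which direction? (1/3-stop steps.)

1 2/3 stops darker

Aperture: f/10 → f/9 — 1/3 stop opened up (brighter).
Shutter speed: 5 → 6 → 8 — 2/3 stop longer (brighter).
ISO: 1000 → 800 → 640 → 500 → 400 → 320 → 250 → 200 → 160 — 2 2/3 stops dropped (darker).
Net: +1/3 +2/3 −2 2/3 = −1 2/3 stops.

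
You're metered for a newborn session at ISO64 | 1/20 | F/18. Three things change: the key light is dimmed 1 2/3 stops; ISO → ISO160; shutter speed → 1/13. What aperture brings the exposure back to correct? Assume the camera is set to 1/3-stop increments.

f/20

Scene light: 1 2/3 stops darker.
ISO: 64 → 80 → 100 → 125 → 160 — 1 1/3 stops higher (brighter).
Shutter speed: 1/20 → 1/15 → 1/13 — 2/3 stop longer (brighter).
Net so far: 1/3 stop brighter. Aperture: f/18 → f/20.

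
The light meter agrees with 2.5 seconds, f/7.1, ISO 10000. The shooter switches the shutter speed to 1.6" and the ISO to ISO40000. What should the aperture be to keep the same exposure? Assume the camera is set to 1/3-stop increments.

f/11

Shutter speed: 2.5 → 2 → 1.6 — 2/3 stop faster (darker).
ISO: 10000 → 12800 → 16000 → 20000 → 25600 → 32000 → 40000 — 2 stops higher (brighter).
Net change so far: 1 1/3 stops brighter. Offset with the aperture: f/7.1 → f/8 → f/9 → f/10 → f/11.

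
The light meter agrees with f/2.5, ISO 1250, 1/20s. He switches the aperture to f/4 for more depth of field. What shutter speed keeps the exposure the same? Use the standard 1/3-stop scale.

1/8s

Aperture: f/2.5 → f/2.8 → f/3.2 → f/3.5 → f/4 — 1 1/3 stops smaller aperture (darker).
Need 1 1/3 stops brighter from the shutter speed: 1/20 → 1/15 → 1/13 → 1/10 → 1/8.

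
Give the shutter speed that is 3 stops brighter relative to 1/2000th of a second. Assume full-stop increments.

Shutter speed: 1/2000 → 1/1000 → 1/500 → 1/250 — 3 stops longer (brighter).

1/250s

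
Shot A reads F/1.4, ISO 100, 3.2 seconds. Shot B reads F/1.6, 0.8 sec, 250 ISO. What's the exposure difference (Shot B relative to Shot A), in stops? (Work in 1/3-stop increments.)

1 stop darker

Aperture: f/1.4 → f/1.6 — 1/3 stop smaller aperture (darker).
Shutter speed: 3.2 → 2.5 → 2 → 1.6 → 1.3 → 1 → 0.8 — 2 stops shorter (darker).
ISO: 100 → 125 → 160 → 200 → 250 — 1 1/3 stops higher (brighter).
Net: −1/3 −2 +1 1/3 = −1 stop.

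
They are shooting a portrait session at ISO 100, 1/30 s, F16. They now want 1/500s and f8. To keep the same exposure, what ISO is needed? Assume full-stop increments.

Shutter speed: 1/30 → 1/60 → 1/125 → 1/250 → 1/500 — 4 stops faster (darker).
Aperture: f/16 → f/11 → f/8 — 2 stops wider (brighter).
Net change so far: 2 stops darker. Offset with the ISO: 100 → 200 → 400.

ISO 400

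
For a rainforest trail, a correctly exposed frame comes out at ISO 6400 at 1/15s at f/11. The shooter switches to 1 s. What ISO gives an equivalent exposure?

Shutter speed: 1/15 → 1/8 → 1/4 → 1/2 → 1 — 4 stops longer (brighter).
Need 4 stops darker from the ISO: 6400 → 3200 → 1600 → 800 → 400.

ISO 400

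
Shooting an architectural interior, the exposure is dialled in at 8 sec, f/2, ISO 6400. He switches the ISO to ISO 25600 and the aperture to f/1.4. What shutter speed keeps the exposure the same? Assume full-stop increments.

1 s

ISO: 6400 → 12800 → 25600 — 2 stops higher (brighter).
Aperture: f/2 → f/1.4 — 1 stop larger aperture (brighter).
Net change so far: 3 stops brighter. Offset with the shutter speed: 8 → 4 → 2 → 1.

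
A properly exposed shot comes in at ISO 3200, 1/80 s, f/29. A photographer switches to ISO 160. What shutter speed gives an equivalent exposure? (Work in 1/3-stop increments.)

1/4s

ISO: 3200 → 2500 → 2000 → 1600 → 1250 → 1000 → 800 → 640 → 500 → 400 → 320 → 250 → 200 → 160 — 4 1/3 stops dropped (darker).
Need 4 1/3 stops brighter from the shutter speed: 1/80 → 1/60 → 1/50 → 1/40 → 1/30 → 1/25 → 1/20 → 1/15 → 1/13 → 1/10 → 1/8 → 1/6 → 1/5 → 1/4.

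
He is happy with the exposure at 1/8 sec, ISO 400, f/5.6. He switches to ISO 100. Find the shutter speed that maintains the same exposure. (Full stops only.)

ISO: 400 → 200 → 100 — 2 stops lower (darker).
Need 2 stops brighter from the shutter speed: 1/8 → 1/4 → 1/2.

1/2s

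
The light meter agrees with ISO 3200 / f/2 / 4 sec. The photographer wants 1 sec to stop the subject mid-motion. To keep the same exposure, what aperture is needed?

f/1.0

Shutter speed: 4 → 2 → 1 — 2 stops faster (darker).
Need 2 stops brighter from the aperture: f/2 → f/1.4 → f/1.0.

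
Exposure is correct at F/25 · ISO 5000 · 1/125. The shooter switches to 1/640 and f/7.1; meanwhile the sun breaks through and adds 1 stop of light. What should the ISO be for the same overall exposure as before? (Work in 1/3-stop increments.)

ISO 1000

Scene light: 1 stop brighter.
Shutter speed: 1/125 → 1/160 → 1/200 → 1/250 → 1/320 → 1/400 → 1/500 → 1/640 — 2 1/3 stops shorter (darker).
Aperture: f/25 → f/22 → f/20 → f/18 → f/16 → f/14 → f/13 → f/11 → f/10 → f/9 → f/8 → f/7.1 — 3 2/3 stops wider (brighter).
Net so far: 2 1/3 stops brighter. ISO: 5000 → 4000 → 3200 → 2500 → 2000 → 1600 → 1250 → 1000.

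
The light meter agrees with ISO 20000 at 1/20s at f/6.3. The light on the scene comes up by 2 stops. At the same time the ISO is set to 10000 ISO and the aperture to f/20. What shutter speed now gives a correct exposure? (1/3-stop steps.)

Scene light: 2 stops brighter.
ISO: 20000 → 16000 → 12800 → 10000 — 1 stop lower (darker).
Aperture: f/6.3 → f/7.1 → f/8 → f/9 → f/10 → f/11 → f/13 → f/14 → f/16 → f/18 → f/20 — 3 1/3 stops smaller aperture (darker).
Net so far: 2 1/3 stops darker. Shutter speed: 1/20 → 1/15 → 1/13 → 1/10 → 1/8 → 1/6 → 1/5 → 1/4.

1/4s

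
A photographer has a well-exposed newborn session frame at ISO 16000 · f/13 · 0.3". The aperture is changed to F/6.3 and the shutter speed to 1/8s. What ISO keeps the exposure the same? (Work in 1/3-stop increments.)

ISO 10000

Aperture: f/13 → f/11 → f/10 → f/9 → f/8 → f/7.1 → f/6.3 — 2 stops larger aperture (brighter).
Shutter speed: 0.3 → 1/4 → 1/5 → 1/6 → 1/8 — 1 1/3 stops faster (darker).
Net change so far: 2/3 stop brighter. Offset with the ISO: 16000 → 12800 → 10000.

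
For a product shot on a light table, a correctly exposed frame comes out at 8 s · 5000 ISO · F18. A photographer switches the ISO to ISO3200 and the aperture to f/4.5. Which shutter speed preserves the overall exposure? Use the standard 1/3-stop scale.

0.8 s

ISO: 5000 → 4000 → 3200 — 2/3 stop dropped (darker).
Aperture: f/18 → f/16 → f/14 → f/13 → f/11 → f/10 → f/9 → f/8 → f/7.1 → f/6.3 → f/5.6 → f/5 → f/4.5 — 4 stops wider (brighter).
Net change so far: 3 1/3 stops brighter. Offset with the shutter speed: 8 → 6 → 5 → 4 → 3.2 → 2.5 → 2 → 1.6 → 1.3 → 1 → 0.8.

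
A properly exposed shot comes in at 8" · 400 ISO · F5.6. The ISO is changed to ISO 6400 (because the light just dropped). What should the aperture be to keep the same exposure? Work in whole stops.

ISO: 400 → 800 → 1600 → 3200 → 6400 — 4 stops higher (brighter).
Need 4 stops darker from the aperture: f/5.6 → f/8 → f/11 → f/16 → f/22.

f/22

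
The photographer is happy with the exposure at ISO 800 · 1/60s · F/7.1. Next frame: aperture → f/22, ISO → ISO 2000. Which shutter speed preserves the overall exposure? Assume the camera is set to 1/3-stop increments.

Aperture: f/7.1 → f/8 → f/9 → f/10 → f/11 → f/13 → f/14 → f/16 → f/18 → f/20 → f/22 — 3 1/3 stops smaller aperture (darker).
ISO: 800 → 1000 → 1250 → 1600 → 2000 — 1 1/3 stops higher (brighter).
Net change so far: 2 stops darker. Offset with the shutter speed: 1/60 → 1/50 → 1/40 → 1/30 → 1/25 → 1/20 → 1/15.

1/15s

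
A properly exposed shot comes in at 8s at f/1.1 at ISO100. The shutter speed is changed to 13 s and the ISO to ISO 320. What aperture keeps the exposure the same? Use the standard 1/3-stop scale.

f/2.5

Shutter speed: 8 → 10 → 13 — 2/3 stop slower (brighter).
ISO: 100 → 125 → 160 → 200 → 250 → 320 — 1 2/3 stops raised (brighter).
Net change so far: 2 1/3 stops brighter. Offset with the aperture: f/1.1 → f/1.2 → f/1.4 → f/1.6 → f/1.8 → f/2 → f/2.2 → f/2.5.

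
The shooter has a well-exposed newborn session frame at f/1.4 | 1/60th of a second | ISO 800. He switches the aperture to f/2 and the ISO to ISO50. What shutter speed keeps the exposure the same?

Aperture: f/1.4 → f/2 — 1 stop stopped down (darker).
ISO: 800 → 400 → 200 → 100 → 50 — 4 stops lower (darker).
Net change so far: 5 stops darker. Offset with the shutter speed: 1/60 → 1/30 → 1/15 → 1/8 → 1/4 → 1/2.

1/2s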